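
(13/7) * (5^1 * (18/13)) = 90/7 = 12.86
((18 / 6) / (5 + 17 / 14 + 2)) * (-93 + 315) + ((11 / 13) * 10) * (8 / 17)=2161804 / 25415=85.06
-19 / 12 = -1.58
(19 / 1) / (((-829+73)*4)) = -19 / 3024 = -0.01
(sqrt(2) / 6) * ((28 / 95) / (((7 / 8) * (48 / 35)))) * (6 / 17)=14 * sqrt(2) / 969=0.02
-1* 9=-9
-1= -1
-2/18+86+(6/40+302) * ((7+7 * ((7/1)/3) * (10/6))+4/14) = 2207617/210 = 10512.46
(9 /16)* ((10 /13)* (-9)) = -405 /104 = -3.89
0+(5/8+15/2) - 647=-5111/8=-638.88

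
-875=-875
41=41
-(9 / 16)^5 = -59049 / 1048576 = -0.06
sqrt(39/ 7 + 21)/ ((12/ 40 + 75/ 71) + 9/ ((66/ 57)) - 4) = 3905 * sqrt(1302)/ 140203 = 1.01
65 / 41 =1.59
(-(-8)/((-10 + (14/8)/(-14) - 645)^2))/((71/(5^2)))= 12800/1950233751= 0.00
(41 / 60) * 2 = 41 / 30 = 1.37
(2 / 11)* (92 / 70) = 92 / 385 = 0.24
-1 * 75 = -75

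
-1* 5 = -5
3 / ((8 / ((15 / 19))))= 45 / 152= 0.30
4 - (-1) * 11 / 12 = 59 / 12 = 4.92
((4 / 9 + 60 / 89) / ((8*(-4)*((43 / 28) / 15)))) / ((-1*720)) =49 / 103329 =0.00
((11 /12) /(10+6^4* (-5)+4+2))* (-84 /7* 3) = 33 /6464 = 0.01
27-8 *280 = -2213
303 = 303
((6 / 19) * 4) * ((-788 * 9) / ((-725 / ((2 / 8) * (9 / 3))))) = 127656 / 13775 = 9.27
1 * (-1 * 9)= -9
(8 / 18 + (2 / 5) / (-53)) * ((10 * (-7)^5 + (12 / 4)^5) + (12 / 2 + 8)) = -174861146 / 2385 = -73317.04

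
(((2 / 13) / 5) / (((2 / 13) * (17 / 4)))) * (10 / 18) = 0.03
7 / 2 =3.50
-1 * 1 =-1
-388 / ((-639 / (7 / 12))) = 679 / 1917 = 0.35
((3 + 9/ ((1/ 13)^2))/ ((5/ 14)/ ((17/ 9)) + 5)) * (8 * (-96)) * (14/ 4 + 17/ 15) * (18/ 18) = -6453371904/ 6175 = -1045080.47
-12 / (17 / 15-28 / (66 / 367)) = 660 / 8501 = 0.08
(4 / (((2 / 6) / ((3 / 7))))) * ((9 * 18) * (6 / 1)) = 34992 / 7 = 4998.86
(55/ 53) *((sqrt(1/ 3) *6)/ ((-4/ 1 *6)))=-55 *sqrt(3)/ 636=-0.15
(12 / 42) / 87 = 2 / 609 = 0.00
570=570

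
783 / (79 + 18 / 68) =26622 / 2695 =9.88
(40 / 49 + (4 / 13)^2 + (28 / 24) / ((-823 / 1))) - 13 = -494396209 / 40891578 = -12.09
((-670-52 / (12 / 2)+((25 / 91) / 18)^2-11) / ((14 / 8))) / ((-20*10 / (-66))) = -20354459257 / 156510900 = -130.05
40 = 40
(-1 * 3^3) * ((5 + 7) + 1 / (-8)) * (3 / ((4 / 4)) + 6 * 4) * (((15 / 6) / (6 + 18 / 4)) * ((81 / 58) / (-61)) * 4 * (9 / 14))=84144825 / 693448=121.34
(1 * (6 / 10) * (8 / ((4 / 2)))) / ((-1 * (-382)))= 6 / 955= 0.01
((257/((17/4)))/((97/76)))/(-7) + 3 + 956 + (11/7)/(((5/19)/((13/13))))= 55302686/57715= 958.20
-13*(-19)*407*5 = 502645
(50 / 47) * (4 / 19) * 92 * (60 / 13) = 1104000 / 11609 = 95.10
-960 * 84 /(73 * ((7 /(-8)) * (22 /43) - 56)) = 1981440 /101251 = 19.57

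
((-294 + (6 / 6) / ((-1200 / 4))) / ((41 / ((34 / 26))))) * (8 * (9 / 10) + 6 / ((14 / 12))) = -115.74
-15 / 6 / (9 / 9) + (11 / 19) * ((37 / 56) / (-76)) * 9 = -205823 / 80864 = -2.55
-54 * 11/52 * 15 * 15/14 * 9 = -601425/364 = -1652.27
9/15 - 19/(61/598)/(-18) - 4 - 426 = -1150298/2745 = -419.05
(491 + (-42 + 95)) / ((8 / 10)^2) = 850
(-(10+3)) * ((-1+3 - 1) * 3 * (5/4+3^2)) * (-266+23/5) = 2089893/20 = 104494.65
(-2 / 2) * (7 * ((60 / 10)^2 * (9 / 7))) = -324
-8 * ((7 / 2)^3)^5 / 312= -4747561509943 / 1277952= -3714976.39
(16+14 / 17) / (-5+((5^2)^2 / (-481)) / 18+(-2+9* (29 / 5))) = 0.37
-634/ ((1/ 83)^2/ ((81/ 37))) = -353777706/ 37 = -9561559.62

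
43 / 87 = 0.49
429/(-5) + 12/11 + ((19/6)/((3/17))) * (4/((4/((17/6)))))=-201167/5940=-33.87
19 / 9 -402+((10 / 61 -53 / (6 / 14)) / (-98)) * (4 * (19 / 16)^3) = -21566116951 / 55093248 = -391.45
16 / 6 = 2.67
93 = 93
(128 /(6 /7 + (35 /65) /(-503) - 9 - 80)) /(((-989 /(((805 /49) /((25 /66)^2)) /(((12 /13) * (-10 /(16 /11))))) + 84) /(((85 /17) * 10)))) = -35906956800 /68647914527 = -0.52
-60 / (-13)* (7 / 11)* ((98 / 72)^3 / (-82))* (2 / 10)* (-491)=404359613 / 45590688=8.87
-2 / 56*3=-0.11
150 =150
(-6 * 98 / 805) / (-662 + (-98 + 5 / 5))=28 / 29095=0.00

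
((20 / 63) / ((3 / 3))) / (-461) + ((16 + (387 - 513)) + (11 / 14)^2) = -88950971 / 813204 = -109.38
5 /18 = 0.28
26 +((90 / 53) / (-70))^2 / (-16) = 57258575 / 2202256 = 26.00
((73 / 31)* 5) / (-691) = -365 / 21421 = -0.02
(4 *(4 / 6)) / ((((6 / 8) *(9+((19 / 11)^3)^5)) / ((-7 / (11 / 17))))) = -0.01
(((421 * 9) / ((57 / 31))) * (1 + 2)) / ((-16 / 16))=-117459 / 19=-6182.05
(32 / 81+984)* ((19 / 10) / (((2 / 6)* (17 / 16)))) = 12119872 / 2295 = 5280.99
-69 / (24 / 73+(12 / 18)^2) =-45333 / 508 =-89.24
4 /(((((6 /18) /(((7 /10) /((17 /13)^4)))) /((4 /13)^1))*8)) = 46137 /417605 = 0.11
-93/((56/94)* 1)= -4371/28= -156.11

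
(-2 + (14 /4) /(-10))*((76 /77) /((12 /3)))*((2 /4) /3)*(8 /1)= -893 /1155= -0.77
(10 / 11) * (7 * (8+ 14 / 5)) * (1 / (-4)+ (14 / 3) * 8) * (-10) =-280350 / 11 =-25486.36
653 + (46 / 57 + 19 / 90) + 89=1270561 / 1710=743.02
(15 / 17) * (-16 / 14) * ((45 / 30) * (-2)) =360 / 119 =3.03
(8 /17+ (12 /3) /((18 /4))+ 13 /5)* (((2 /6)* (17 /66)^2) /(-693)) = -51493 /407525580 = -0.00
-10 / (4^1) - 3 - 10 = -31 / 2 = -15.50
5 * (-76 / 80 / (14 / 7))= -19 / 8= -2.38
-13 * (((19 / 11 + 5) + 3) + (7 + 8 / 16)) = -4927 / 22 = -223.95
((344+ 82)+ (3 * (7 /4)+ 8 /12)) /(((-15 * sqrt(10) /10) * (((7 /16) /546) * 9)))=-539032 * sqrt(10) /135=-12626.44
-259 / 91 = -37 / 13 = -2.85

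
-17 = -17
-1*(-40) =40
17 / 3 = 5.67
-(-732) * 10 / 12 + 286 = 896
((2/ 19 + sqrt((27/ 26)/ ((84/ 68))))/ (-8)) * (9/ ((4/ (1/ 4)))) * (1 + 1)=-0.14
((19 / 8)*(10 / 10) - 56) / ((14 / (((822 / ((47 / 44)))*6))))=-5818527 / 329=-17685.49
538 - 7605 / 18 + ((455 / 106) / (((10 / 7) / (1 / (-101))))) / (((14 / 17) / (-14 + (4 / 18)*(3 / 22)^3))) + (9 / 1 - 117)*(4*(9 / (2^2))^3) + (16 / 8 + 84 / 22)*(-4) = -4828.02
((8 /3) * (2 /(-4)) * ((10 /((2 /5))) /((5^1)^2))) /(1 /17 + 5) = -34 /129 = -0.26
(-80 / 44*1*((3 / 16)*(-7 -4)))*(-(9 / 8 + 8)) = -1095 / 32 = -34.22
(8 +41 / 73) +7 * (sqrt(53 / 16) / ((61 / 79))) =625 / 73 +553 * sqrt(53) / 244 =25.06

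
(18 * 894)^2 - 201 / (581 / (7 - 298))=150451440075 / 581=258952564.67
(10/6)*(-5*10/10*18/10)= -15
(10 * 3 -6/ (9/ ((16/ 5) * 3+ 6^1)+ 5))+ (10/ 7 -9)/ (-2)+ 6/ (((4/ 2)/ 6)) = 102941/ 2030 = 50.71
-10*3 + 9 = -21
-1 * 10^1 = -10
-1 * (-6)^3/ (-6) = -36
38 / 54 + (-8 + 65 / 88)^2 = 11171803 / 209088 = 53.43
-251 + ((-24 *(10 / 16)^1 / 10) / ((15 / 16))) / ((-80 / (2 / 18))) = -251.00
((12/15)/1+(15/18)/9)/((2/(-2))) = -241/270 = -0.89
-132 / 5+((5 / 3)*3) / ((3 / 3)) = -107 / 5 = -21.40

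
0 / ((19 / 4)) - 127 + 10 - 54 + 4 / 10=-853 / 5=-170.60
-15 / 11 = -1.36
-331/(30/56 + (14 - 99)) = 9268/2365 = 3.92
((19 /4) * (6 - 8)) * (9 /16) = -171 /32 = -5.34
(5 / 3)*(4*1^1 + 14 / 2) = 18.33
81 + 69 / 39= 1076 / 13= 82.77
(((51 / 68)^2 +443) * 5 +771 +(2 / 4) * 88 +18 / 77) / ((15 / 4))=1245571 / 1540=808.81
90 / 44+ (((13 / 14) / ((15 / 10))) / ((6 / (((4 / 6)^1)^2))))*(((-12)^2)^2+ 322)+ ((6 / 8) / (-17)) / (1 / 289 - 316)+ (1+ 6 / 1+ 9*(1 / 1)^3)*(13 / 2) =271289963521 / 253147356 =1071.67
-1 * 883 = -883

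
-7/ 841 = -0.01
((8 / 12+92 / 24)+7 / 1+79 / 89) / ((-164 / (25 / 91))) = -0.02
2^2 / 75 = 4 / 75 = 0.05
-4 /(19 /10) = -40 /19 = -2.11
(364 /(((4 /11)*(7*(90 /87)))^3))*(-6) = -422002867 /3528000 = -119.62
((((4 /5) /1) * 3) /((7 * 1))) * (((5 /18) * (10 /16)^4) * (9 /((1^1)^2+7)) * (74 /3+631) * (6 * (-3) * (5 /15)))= -526875 /8192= -64.32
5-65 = -60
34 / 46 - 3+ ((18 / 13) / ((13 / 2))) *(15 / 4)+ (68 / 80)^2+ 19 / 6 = 11321029 / 4664400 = 2.43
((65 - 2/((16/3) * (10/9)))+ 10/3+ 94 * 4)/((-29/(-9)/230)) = 7352571/232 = 31692.12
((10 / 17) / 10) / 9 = 1 / 153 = 0.01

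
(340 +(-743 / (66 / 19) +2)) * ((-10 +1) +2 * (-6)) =-59185 / 22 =-2690.23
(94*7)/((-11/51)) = -33558/11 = -3050.73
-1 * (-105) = 105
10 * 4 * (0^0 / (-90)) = -4 / 9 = -0.44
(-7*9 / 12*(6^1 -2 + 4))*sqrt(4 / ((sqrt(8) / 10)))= -42*2^(3 / 4)*sqrt(5)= -157.95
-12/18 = -2/3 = -0.67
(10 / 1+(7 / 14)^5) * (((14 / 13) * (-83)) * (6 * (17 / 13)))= -9511551 / 1352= -7035.17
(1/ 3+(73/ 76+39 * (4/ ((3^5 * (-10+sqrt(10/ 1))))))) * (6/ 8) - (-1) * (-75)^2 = 415597733/ 73872 - 13 * sqrt(10)/ 2430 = 5625.90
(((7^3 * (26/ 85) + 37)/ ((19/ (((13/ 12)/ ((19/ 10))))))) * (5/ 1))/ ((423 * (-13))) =-20105/ 5191902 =-0.00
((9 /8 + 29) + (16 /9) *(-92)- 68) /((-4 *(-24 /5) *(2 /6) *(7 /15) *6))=-362575 /32256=-11.24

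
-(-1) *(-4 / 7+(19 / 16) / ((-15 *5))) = -4933 / 8400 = -0.59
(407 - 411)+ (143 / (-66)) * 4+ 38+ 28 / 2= 118 / 3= 39.33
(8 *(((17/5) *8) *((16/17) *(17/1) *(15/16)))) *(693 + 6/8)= 2264400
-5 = -5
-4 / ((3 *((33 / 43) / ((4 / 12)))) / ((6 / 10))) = -172 / 495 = -0.35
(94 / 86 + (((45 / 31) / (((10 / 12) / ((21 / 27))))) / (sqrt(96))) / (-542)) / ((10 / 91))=9.94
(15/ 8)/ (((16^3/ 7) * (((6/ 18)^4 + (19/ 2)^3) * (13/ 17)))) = 144585/ 29583896576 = 0.00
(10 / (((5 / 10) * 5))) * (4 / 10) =8 / 5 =1.60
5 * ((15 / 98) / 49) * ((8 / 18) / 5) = 0.00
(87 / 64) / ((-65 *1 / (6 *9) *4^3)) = -2349 / 133120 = -0.02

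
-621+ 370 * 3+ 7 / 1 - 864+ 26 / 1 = -342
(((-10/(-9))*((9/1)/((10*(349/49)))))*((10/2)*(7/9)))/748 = 1715/2349468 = 0.00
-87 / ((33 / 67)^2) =-130181 / 363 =-358.63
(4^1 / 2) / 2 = 1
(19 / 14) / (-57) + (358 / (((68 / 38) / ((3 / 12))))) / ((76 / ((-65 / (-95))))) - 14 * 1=-1473109 / 108528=-13.57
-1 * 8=-8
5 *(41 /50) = 41 /10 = 4.10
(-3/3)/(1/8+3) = -8/25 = -0.32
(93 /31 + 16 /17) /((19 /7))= 469 /323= 1.45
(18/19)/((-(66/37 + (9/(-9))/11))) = -0.56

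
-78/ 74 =-39/ 37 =-1.05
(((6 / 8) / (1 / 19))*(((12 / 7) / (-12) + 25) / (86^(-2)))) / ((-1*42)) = -62375.45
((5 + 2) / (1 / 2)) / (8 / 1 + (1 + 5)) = 1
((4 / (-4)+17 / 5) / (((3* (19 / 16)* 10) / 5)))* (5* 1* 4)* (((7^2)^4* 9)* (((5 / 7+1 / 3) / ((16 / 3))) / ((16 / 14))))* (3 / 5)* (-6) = -216271060.67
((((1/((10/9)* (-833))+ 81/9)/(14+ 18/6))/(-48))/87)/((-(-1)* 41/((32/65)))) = -8329/5472164425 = -0.00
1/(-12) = -1/12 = -0.08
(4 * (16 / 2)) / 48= 2 / 3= 0.67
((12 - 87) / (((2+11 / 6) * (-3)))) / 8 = 75 / 92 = 0.82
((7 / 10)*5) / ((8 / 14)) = 6.12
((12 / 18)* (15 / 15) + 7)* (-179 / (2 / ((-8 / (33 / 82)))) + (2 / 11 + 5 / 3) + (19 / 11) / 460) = 9011879 / 660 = 13654.36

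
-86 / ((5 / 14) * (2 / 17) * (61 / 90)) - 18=-185310 / 61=-3037.87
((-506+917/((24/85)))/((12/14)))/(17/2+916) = 460607/133128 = 3.46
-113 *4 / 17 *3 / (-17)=1356 / 289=4.69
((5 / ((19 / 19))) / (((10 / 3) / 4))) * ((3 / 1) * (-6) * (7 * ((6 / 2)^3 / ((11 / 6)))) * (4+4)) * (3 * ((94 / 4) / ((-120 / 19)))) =54683748 / 55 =994249.96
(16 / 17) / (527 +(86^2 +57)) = 4 / 33915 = 0.00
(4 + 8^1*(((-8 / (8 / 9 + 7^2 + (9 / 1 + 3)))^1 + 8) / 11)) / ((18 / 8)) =26480 / 6127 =4.32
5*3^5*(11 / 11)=1215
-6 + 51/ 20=-3.45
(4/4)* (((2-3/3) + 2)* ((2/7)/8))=3/28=0.11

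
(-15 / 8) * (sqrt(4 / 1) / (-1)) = 15 / 4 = 3.75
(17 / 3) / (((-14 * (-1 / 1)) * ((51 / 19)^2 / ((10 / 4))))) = 1805 / 12852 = 0.14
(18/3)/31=6/31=0.19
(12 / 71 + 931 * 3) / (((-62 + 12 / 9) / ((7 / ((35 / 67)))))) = -613251 / 994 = -616.95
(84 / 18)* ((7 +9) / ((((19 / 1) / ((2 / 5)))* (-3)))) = -448 / 855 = -0.52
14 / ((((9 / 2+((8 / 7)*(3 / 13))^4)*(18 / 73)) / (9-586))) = -553948534958 / 76171833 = -7272.35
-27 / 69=-9 / 23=-0.39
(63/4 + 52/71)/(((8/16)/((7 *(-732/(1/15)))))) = -179890830/71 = -2533673.66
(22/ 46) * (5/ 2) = 55/ 46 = 1.20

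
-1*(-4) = 4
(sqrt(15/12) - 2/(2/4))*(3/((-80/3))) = 9/20 - 9*sqrt(5)/160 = 0.32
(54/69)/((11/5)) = 0.36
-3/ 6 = -1/ 2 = -0.50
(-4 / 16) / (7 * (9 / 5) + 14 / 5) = -5 / 308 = -0.02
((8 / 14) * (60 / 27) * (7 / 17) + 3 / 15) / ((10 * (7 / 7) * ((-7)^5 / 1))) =-79 / 18367650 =-0.00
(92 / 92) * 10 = 10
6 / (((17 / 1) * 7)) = 6 / 119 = 0.05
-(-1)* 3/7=3/7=0.43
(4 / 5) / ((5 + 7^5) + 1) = 4 / 84065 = 0.00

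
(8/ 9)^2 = 0.79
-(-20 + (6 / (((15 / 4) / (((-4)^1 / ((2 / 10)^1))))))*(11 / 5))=452 / 5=90.40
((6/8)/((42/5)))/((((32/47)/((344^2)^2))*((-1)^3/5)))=-64273458800/7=-9181922685.71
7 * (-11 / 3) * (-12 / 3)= 308 / 3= 102.67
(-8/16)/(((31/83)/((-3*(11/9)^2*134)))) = 672881/837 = 803.92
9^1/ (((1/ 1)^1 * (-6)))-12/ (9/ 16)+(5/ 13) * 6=-1601/ 78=-20.53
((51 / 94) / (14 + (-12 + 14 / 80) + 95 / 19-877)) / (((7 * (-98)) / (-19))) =-9690 / 560897953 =-0.00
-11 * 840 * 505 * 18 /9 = -9332400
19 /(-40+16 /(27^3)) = -373977 /787304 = -0.48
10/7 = 1.43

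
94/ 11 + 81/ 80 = 8411/ 880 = 9.56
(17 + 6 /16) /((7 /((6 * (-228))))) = -23769 /7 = -3395.57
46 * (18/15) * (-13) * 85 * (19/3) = -386308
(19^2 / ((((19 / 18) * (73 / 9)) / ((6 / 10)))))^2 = 85266756 / 133225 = 640.02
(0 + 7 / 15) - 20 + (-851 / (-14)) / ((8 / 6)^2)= 49253 / 3360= 14.66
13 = 13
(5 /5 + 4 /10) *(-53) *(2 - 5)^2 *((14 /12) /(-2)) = 7791 /20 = 389.55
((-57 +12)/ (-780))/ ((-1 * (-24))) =1/ 416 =0.00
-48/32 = -3/2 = -1.50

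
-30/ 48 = -0.62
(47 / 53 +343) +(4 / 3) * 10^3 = 266678 / 159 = 1677.22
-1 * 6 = -6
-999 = -999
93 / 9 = 31 / 3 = 10.33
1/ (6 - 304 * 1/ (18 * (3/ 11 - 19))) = 927/ 6398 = 0.14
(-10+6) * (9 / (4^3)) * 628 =-1413 / 4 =-353.25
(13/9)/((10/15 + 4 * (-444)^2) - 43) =13/7096515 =0.00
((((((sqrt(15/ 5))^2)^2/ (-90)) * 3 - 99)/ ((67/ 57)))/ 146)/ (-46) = 56601/ 4499720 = 0.01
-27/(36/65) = -195/4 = -48.75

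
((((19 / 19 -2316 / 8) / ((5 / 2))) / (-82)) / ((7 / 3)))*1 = 1731 / 2870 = 0.60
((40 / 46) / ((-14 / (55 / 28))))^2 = 75625 / 5080516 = 0.01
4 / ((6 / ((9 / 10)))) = 3 / 5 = 0.60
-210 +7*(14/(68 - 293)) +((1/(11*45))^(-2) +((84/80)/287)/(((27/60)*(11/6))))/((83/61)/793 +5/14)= 1870355427404506/2740129425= 682579.23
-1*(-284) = 284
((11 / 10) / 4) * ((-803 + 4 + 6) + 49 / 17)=-18469 / 85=-217.28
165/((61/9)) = 1485/61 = 24.34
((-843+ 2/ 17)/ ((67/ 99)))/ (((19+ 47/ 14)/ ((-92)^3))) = 15464739007872/ 356507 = 43378500.30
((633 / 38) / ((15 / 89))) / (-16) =-18779 / 3040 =-6.18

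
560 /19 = 29.47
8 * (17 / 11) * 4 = 544 / 11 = 49.45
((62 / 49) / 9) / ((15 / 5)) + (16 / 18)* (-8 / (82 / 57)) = -265586 / 54243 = -4.90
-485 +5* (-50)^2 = 12015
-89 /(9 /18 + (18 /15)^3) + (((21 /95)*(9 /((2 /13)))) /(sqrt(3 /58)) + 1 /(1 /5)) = -19465 /557 + 819*sqrt(174) /190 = 21.91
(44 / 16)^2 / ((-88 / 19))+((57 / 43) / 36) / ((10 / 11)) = -131461 / 82560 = -1.59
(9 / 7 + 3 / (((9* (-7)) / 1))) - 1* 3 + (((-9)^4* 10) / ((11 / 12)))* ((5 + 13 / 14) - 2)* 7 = 41334263 / 21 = 1968298.24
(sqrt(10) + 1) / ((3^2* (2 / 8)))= 4 / 9 + 4* sqrt(10) / 9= 1.85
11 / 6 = 1.83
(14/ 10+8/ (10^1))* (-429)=-4719/ 5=-943.80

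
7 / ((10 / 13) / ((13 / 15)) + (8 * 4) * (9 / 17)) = 20111 / 51222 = 0.39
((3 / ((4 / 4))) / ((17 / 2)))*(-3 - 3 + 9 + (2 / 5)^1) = 6 / 5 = 1.20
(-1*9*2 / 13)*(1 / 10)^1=-9 / 65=-0.14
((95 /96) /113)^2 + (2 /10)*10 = 235367233 /117679104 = 2.00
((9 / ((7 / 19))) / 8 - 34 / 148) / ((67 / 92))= 134573 / 34706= 3.88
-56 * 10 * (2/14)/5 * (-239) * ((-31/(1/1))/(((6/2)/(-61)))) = 7231184/3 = 2410394.67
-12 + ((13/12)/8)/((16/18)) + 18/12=-10.35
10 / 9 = 1.11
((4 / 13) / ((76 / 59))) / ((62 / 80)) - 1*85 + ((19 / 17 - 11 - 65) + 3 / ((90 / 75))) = -40892367 / 260338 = -157.07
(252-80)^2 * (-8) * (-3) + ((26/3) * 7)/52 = 4260103/6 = 710017.17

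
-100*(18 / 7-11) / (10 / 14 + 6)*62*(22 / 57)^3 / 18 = 1947519200 / 78336639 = 24.86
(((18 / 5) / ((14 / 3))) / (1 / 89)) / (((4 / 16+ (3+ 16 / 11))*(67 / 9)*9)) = 11748 / 53935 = 0.22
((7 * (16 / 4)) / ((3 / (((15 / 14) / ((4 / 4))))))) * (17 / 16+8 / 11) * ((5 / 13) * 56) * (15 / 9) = 91875 / 143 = 642.48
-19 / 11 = -1.73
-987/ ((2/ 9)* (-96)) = 2961/ 64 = 46.27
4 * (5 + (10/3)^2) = 580/9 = 64.44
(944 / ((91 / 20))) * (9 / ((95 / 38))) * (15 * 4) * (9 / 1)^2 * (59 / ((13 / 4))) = 77956577280 / 1183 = 65897360.34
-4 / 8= -1 / 2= -0.50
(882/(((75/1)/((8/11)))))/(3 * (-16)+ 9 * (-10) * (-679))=392/2798675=0.00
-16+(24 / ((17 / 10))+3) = 19 / 17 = 1.12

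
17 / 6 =2.83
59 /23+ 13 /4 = 535 /92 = 5.82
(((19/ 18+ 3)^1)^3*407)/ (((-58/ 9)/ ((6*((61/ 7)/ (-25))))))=8810.55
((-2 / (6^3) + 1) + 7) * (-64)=-13808 / 27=-511.41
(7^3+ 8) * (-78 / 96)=-4563 / 16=-285.19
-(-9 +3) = 6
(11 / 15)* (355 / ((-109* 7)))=-781 / 2289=-0.34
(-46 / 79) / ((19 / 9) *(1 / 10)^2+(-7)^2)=-41400 / 3485401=-0.01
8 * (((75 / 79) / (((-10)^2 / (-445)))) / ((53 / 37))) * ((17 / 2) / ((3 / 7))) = -1959335 / 4187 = -467.96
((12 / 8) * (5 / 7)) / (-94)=-15 / 1316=-0.01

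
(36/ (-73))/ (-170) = 18/ 6205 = 0.00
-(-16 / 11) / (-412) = -4 / 1133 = -0.00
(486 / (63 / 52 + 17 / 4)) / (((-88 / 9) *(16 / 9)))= -255879 / 49984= -5.12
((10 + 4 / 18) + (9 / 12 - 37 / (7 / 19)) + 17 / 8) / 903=-44015 / 455112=-0.10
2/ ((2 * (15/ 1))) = 1/ 15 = 0.07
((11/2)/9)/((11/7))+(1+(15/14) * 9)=695/63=11.03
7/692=0.01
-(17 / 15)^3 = -4913 / 3375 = -1.46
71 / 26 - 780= -20209 / 26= -777.27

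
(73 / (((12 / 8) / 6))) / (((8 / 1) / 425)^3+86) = 11207781250 / 3300922131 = 3.40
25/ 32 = 0.78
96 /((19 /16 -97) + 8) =-1536 /1405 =-1.09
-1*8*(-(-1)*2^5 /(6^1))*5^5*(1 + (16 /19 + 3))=-36800000 /57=-645614.04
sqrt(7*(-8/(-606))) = 2*sqrt(2121)/303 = 0.30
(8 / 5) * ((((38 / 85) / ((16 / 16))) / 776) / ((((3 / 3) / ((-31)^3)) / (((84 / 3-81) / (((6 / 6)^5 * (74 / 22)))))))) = 659989814 / 1525325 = 432.69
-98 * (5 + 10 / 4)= -735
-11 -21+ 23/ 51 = -1609/ 51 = -31.55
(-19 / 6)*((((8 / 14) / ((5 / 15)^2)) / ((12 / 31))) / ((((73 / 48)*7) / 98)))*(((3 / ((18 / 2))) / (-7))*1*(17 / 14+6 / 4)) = 179056 / 3577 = 50.06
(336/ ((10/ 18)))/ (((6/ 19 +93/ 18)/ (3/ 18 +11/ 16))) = 294462/ 3125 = 94.23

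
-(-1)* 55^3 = 166375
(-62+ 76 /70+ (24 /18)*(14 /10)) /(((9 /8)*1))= -9920 /189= -52.49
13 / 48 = 0.27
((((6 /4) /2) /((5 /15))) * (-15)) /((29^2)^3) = -135 /2379293284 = -0.00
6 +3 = 9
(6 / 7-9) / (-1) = 57 / 7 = 8.14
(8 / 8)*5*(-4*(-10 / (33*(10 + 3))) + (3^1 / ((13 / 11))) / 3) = 155 / 33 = 4.70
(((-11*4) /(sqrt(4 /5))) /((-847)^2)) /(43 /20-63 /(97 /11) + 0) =3880*sqrt(5) /631906891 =0.00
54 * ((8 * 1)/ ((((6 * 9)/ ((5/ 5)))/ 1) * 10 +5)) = 432/ 545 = 0.79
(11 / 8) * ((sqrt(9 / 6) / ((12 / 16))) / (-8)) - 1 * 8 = -8 - 11 * sqrt(6) / 96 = -8.28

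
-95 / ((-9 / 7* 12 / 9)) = 665 / 12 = 55.42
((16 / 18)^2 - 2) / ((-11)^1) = 98 / 891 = 0.11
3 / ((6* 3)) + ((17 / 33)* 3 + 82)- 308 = -14803 / 66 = -224.29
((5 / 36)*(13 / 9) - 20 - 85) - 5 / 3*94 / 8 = -10075 / 81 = -124.38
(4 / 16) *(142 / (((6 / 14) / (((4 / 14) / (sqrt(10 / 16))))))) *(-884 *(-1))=125528 *sqrt(10) / 15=26463.63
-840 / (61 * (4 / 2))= -420 / 61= -6.89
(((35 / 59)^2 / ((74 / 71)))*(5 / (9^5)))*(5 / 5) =434875 / 15210668106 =0.00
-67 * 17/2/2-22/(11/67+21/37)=-1142149/3628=-314.82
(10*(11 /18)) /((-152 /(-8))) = 55 /171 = 0.32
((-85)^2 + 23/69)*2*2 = 86704/3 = 28901.33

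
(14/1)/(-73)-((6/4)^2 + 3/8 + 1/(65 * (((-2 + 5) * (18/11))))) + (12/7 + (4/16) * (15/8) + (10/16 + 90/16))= 161083999/28697760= 5.61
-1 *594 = -594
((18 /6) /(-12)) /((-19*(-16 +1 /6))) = -3 /3610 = -0.00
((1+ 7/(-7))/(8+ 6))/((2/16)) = 0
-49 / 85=-0.58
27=27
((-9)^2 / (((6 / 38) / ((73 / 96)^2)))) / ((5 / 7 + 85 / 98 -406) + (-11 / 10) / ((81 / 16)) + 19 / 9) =-0.74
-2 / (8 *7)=-1 / 28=-0.04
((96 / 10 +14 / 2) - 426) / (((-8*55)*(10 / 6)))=6141 / 11000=0.56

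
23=23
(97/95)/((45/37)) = 3589/4275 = 0.84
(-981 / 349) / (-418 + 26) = 0.01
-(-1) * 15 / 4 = 15 / 4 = 3.75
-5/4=-1.25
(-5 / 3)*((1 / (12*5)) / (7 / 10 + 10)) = -5 / 1926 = -0.00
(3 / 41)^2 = 9 / 1681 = 0.01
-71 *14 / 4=-497 / 2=-248.50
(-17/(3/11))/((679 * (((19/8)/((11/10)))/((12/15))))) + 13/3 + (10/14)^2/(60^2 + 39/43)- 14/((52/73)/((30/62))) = -489364083109959/93919456098650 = -5.21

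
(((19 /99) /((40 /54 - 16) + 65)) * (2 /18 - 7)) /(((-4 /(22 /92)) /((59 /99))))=34751 /36696132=0.00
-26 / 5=-5.20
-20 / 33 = -0.61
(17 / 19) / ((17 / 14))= 14 / 19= 0.74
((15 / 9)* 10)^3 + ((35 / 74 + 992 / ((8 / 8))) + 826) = 12883309 / 1998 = 6448.10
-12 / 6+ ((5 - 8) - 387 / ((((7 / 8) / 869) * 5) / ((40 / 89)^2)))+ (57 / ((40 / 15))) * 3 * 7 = -6690593143 / 443576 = -15083.31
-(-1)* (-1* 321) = -321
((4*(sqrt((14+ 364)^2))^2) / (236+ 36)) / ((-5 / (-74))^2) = 195608196 / 425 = 460254.58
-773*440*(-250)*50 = 4251500000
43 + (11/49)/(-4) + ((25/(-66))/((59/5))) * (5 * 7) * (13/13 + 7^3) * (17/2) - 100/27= -11148214309/3434508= -3245.94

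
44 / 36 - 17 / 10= -43 / 90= -0.48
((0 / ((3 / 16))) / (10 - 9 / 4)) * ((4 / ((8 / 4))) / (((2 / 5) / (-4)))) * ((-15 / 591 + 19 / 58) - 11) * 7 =0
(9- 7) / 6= 1 / 3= 0.33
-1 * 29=-29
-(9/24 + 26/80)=-7/10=-0.70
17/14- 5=-53/14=-3.79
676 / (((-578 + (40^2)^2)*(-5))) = -338 / 6398555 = -0.00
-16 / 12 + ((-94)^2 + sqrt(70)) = sqrt(70) + 26504 / 3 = 8843.03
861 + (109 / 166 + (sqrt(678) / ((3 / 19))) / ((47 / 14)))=266*sqrt(678) / 141 + 143035 / 166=910.78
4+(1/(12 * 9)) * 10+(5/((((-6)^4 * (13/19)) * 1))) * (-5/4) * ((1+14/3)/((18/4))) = 3715333/909792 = 4.08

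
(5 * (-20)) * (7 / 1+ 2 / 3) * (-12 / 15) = 1840 / 3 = 613.33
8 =8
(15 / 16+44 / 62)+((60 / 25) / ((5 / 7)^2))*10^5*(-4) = -933272783 / 496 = -1881598.35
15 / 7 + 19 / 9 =268 / 63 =4.25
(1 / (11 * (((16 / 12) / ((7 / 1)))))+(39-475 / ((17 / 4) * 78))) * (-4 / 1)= -1109831 / 7293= -152.18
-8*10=-80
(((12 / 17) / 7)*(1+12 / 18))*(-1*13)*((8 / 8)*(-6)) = 1560 / 119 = 13.11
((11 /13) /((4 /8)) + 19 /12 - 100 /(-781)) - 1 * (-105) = 13207471 /121836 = 108.40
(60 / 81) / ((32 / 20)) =25 / 54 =0.46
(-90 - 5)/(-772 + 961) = -95/189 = -0.50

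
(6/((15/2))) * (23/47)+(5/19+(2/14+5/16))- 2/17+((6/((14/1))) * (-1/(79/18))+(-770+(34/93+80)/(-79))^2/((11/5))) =1363980492439826680393/5047788758498640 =270213.47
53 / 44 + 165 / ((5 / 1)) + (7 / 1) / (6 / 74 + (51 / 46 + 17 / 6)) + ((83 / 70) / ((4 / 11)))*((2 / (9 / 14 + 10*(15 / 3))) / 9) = 518476834301 / 14418635220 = 35.96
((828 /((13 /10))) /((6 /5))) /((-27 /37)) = -85100 /117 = -727.35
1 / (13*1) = 0.08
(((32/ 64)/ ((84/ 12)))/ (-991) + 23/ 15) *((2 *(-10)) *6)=-1276348/ 6937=-183.99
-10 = -10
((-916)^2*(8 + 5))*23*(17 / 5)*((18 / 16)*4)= 19192147416 / 5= 3838429483.20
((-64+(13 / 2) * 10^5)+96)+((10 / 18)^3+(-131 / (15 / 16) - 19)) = 2368788682 / 3645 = 649873.44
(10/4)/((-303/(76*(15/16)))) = -475/808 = -0.59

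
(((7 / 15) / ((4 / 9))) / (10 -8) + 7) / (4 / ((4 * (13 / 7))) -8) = -3913 / 3880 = -1.01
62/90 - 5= -194/45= -4.31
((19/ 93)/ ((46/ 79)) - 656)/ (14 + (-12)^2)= -2804867/ 675924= -4.15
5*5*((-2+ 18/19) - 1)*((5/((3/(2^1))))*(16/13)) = -4000/19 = -210.53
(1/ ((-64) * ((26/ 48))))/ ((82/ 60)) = -45/ 2132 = -0.02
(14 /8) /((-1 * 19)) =-7 /76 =-0.09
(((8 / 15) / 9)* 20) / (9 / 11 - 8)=-352 / 2133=-0.17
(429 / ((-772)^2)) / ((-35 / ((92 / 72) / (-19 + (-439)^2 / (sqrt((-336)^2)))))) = -3289 / 69408669130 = -0.00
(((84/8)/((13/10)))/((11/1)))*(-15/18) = -175/286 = -0.61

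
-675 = -675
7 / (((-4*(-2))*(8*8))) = 7 / 512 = 0.01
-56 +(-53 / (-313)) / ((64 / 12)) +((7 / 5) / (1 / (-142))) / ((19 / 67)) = -360150239 / 475760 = -757.00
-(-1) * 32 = 32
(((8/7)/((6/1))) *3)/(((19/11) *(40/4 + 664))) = 22/44821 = 0.00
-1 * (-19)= 19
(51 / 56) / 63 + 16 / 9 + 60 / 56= 10103 / 3528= 2.86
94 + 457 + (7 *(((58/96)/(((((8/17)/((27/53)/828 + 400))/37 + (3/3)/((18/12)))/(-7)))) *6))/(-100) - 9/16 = 1085727225784381/1962979198400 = 553.10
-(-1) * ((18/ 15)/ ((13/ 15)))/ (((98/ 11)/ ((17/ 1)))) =1683/ 637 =2.64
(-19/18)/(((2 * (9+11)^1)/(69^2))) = -10051/80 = -125.64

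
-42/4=-21/2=-10.50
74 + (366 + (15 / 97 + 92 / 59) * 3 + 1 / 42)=107002697 / 240366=445.17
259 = 259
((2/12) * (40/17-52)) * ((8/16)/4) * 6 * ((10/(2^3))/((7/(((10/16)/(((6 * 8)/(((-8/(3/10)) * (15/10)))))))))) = 26375/45696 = 0.58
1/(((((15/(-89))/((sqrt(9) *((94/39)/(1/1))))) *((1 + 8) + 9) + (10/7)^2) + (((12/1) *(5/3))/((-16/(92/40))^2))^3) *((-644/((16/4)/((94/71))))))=-46381662208000/16726441050675249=-0.00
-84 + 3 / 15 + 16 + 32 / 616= -26083 / 385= -67.75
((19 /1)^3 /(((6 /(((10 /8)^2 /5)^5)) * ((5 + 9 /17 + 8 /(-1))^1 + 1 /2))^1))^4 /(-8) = -17629458938152774131870269775390625 /15786064385258910683523021231095808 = -1.12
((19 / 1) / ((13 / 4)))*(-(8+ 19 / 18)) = -6194 / 117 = -52.94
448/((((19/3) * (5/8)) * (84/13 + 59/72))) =10063872/647425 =15.54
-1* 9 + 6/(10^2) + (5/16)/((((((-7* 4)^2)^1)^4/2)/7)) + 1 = -85707081908099/10794342809600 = -7.94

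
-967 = -967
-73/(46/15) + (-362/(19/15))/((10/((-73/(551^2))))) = -6314595411/265347274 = -23.80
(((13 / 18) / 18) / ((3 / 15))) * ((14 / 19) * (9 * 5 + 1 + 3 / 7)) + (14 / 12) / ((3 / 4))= 25913 / 3078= 8.42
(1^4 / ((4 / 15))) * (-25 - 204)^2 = 786615 / 4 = 196653.75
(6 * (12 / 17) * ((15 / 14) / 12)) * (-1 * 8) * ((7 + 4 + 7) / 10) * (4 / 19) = -2592 / 2261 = -1.15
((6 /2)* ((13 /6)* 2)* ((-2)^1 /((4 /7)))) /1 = -91 /2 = -45.50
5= 5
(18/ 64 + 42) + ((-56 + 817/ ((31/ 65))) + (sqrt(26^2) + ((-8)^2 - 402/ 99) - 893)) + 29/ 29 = 29242583/ 32736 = 893.29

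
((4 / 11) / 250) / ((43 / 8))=16 / 59125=0.00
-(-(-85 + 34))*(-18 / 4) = 459 / 2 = 229.50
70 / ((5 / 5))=70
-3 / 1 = -3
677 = 677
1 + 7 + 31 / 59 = 503 / 59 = 8.53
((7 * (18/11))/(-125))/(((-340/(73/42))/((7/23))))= 1533/10752500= 0.00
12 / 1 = 12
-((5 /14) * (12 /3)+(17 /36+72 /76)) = -13637 /4788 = -2.85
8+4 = 12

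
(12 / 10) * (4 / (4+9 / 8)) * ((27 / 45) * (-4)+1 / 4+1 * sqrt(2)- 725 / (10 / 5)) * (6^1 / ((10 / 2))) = -2100384 / 5125+1152 * sqrt(2) / 1025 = -408.24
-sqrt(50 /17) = -1.71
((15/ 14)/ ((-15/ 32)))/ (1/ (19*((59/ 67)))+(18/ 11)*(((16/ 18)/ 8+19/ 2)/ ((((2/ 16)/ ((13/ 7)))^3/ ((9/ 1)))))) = -9667504/ 1963334503799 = -0.00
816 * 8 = 6528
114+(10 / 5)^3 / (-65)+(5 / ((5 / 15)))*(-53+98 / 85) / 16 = 1153979 / 17680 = 65.27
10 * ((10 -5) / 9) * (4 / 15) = 40 / 27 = 1.48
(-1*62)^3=-238328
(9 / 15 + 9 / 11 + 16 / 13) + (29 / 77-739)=-3683552 / 5005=-735.97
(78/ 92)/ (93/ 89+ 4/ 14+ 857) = 24297/ 24598040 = 0.00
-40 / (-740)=2 / 37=0.05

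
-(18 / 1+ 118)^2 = -18496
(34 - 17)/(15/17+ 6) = 2.47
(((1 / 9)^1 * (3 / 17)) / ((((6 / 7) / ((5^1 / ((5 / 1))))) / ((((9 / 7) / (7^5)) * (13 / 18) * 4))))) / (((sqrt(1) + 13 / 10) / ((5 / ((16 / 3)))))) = 325 / 157716888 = 0.00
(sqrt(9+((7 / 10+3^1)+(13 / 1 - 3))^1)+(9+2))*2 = sqrt(2270) / 5+22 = 31.53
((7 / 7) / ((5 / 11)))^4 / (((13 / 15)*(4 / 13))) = 43923 / 500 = 87.85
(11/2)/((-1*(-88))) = 1/16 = 0.06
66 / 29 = 2.28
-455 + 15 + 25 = -415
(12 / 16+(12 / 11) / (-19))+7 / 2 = 3505 / 836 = 4.19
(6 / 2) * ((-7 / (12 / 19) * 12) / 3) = -133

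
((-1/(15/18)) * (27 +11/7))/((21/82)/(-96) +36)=-629760/661199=-0.95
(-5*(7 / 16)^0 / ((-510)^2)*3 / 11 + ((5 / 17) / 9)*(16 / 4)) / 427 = 74797 / 244337940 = 0.00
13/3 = 4.33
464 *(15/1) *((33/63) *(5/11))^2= 58000/147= 394.56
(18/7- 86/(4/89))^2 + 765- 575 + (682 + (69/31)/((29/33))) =643589081271/176204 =3652522.54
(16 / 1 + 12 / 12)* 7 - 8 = 111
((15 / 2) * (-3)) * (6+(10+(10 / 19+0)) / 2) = -4815 / 19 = -253.42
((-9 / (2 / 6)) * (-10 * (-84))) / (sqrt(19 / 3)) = -22680 * sqrt(57) / 19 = -9012.12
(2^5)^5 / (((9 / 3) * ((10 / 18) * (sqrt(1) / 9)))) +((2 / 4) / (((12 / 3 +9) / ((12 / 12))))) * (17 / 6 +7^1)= 141331267879 / 780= 181193933.18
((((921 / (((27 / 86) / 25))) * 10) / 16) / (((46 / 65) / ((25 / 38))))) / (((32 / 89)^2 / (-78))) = -276117272640625 / 10739712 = -25709932.69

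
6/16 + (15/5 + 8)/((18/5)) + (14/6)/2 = 331/72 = 4.60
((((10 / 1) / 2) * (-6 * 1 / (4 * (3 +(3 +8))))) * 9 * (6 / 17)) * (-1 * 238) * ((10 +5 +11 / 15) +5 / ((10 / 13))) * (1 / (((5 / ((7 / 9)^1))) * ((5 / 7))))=98049 / 50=1960.98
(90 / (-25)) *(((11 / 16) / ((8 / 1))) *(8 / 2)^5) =-1584 / 5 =-316.80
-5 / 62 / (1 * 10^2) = -1 / 1240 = -0.00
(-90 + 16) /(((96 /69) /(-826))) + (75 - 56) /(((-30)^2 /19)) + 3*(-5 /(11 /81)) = 867691867 /19800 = 43822.82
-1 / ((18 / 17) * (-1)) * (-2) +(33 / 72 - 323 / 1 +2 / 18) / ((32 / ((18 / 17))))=-245927 / 19584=-12.56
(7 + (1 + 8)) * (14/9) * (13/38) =1456/171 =8.51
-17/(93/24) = -136/31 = -4.39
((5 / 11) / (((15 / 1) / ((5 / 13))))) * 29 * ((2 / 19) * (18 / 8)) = 435 / 5434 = 0.08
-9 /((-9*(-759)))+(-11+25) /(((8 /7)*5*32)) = 36551 /485760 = 0.08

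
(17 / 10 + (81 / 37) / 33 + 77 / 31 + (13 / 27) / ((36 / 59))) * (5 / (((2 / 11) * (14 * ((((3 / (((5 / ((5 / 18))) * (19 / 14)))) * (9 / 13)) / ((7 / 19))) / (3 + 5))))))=4017041717 / 11706282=343.15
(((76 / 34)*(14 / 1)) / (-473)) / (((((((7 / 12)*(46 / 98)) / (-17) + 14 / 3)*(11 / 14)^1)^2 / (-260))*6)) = 541997514240 / 2524140188273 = 0.21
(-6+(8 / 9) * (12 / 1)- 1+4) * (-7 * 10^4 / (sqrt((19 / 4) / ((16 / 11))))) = -12880000 * sqrt(209) / 627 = -296976.08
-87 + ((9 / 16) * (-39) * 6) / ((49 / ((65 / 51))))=-602583 / 6664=-90.42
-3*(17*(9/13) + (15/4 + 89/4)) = -1473/13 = -113.31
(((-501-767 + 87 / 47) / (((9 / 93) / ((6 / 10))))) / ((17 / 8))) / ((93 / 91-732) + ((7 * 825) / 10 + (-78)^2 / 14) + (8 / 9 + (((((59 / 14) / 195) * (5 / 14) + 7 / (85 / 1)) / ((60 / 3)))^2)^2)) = -4951010034246242957054238720000000 / 377918453361256902093987036318527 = -13.10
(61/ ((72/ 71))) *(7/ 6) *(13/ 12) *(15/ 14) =281515/ 3456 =81.46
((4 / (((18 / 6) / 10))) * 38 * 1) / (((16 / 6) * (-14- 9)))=-190 / 23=-8.26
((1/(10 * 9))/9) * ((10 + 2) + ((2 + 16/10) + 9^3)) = 1241/1350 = 0.92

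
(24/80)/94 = 0.00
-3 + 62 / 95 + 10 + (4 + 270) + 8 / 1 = 27517 / 95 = 289.65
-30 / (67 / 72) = -2160 / 67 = -32.24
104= 104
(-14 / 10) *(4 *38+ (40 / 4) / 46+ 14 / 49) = -24553 / 115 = -213.50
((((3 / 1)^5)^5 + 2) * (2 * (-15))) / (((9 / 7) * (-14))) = 4236443047225 / 3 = 1412147682408.33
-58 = -58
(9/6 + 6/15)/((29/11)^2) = 2299/8410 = 0.27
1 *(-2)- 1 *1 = -3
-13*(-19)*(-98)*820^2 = -16276114400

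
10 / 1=10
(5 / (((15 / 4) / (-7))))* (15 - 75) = 560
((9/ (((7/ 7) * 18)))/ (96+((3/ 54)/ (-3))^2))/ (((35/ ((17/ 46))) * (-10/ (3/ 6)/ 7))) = -12393/ 643855100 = -0.00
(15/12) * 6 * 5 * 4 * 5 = 750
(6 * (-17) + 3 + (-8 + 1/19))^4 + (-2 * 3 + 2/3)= 51146515492592/390963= 130821882.10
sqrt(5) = 2.24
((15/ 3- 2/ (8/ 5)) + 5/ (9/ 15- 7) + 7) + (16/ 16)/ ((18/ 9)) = 335/ 32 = 10.47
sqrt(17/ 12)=sqrt(51)/ 6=1.19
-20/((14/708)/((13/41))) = -92040/287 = -320.70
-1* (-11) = 11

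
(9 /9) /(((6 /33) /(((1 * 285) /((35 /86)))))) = 26961 /7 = 3851.57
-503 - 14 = -517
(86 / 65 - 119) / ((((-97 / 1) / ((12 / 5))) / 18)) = 1652184 / 31525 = 52.41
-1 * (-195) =195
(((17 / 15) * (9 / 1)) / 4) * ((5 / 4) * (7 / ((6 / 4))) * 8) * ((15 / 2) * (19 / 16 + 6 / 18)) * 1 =43435 / 32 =1357.34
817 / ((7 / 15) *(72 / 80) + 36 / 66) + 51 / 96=14388227 / 16992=846.76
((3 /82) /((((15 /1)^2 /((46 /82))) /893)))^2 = 421850521 /63579622500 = 0.01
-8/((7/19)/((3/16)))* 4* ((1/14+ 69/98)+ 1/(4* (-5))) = -11.82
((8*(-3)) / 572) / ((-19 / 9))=54 / 2717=0.02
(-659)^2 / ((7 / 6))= 2605686 / 7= 372240.86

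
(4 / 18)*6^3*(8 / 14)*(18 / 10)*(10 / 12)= 288 / 7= 41.14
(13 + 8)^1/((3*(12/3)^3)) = 7/64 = 0.11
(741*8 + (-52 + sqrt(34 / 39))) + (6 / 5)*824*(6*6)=sqrt(1326) / 39 + 207364 / 5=41473.73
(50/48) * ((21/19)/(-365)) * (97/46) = -3395/510416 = -0.01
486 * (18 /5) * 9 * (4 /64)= 19683 /20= 984.15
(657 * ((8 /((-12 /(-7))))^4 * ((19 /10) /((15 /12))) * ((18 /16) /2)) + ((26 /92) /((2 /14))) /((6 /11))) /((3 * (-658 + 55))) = -1838288249 /12482100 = -147.27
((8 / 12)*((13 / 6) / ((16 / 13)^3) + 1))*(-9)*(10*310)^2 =-124669572.75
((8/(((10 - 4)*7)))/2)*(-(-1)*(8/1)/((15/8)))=0.41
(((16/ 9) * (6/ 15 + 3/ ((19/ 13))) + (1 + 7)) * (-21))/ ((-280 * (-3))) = -1321/ 4275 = -0.31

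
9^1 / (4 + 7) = 0.82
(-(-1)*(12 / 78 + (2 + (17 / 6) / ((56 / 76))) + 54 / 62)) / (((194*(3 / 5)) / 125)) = 7.38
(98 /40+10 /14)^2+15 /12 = 220749 /19600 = 11.26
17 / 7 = 2.43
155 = 155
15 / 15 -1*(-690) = 691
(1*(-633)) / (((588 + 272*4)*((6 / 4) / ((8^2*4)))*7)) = -27008 / 2933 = -9.21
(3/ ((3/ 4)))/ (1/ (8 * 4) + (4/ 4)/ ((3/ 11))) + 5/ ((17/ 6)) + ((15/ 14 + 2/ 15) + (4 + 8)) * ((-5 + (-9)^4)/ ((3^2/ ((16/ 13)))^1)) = 175586239274/ 14827995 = 11841.54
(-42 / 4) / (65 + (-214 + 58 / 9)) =189 / 2566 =0.07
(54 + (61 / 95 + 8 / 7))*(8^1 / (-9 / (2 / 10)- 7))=-74194 / 8645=-8.58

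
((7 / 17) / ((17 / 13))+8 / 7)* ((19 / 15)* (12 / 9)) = 74708 / 30345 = 2.46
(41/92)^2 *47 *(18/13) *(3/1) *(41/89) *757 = 66207786993/4896424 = 13521.66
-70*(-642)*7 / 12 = 26215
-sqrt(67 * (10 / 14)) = -sqrt(2345) / 7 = -6.92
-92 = -92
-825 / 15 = -55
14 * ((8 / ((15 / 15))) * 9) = 1008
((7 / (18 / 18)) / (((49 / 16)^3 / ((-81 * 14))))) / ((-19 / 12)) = 7962624 / 45619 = 174.55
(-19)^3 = -6859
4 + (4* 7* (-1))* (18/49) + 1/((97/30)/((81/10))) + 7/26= -61989/17654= -3.51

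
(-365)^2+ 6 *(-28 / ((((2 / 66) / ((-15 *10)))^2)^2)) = -100862581049866775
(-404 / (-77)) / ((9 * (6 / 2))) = 404 / 2079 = 0.19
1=1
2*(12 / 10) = 2.40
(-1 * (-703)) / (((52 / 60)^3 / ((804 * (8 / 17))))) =15260724000 / 37349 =408597.93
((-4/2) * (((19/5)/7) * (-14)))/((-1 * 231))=-76/1155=-0.07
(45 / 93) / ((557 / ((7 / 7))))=15 / 17267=0.00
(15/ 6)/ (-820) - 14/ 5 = -4597/ 1640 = -2.80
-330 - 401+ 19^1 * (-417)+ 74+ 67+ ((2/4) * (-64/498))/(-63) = -133543415/15687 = -8513.00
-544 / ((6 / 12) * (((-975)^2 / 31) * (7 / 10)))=-67456 / 1330875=-0.05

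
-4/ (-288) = 1/ 72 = 0.01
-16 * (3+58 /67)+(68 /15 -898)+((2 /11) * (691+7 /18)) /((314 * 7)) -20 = -71093222521 /72896670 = -975.26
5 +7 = 12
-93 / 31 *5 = -15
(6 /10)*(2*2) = 12 /5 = 2.40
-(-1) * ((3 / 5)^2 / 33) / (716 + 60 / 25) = 3 / 197560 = 0.00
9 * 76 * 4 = 2736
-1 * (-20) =20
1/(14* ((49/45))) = 45/686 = 0.07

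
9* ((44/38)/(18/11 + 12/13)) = 4719/1159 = 4.07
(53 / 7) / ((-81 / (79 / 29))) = -4187 / 16443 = -0.25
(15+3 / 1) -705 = -687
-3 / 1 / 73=-3 / 73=-0.04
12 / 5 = 2.40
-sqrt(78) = -8.83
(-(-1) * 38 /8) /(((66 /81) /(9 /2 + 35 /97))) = 483759 /17072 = 28.34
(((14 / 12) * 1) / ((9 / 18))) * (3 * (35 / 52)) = 245 / 52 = 4.71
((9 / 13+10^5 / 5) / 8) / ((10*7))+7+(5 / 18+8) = 3341081 / 65520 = 50.99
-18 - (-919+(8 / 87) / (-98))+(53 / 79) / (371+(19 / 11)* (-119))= 78893817227 / 87562020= 901.00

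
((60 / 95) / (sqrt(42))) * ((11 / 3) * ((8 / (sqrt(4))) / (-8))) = -11 * sqrt(42) / 399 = -0.18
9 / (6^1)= 3 / 2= 1.50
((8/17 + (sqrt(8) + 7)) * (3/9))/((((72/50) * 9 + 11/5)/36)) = 8.15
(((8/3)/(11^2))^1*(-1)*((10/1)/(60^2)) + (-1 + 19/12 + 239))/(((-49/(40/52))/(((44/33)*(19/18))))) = -297433049/56189133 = -5.29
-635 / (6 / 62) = -19685 / 3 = -6561.67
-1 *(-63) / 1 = 63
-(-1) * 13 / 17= 0.76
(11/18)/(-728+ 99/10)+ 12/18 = 0.67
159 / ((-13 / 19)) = -232.38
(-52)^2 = 2704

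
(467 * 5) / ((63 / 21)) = 2335 / 3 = 778.33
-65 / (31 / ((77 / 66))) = -455 / 186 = -2.45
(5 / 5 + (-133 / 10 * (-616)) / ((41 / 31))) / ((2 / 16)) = 49564.45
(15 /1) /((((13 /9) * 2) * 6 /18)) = 405 /26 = 15.58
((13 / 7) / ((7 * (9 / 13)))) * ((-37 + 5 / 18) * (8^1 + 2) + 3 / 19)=-10607792 / 75411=-140.67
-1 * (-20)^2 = -400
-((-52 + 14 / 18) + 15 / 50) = 4583 / 90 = 50.92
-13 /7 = -1.86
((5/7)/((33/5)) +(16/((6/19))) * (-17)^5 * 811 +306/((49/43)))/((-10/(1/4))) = 94340421489667/64680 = 1458571760.82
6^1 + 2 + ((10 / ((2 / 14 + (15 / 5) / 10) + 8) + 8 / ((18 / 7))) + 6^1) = 32438 / 1773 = 18.30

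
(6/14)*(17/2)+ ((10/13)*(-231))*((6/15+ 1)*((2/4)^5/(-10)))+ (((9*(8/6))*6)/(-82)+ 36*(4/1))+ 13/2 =91957039/596960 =154.04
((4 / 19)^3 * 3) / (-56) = -24 / 48013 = -0.00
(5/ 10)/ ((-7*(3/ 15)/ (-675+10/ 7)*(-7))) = -23575/ 686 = -34.37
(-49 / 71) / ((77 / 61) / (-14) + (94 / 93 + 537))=-555954 / 433330537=-0.00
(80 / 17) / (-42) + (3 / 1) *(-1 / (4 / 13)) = -14083 / 1428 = -9.86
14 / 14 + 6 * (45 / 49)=319 / 49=6.51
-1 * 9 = -9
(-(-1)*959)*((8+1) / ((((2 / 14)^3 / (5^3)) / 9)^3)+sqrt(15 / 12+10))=2877*sqrt(5) / 2+495907919707798828125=495907919707798831341.58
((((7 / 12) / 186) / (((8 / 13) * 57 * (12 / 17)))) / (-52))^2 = 14161 / 2386714879328256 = 0.00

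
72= 72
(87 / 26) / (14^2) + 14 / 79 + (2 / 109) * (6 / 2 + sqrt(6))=2 * sqrt(6) / 109 + 10941157 / 43881656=0.29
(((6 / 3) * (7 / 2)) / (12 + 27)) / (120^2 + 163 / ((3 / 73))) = 7 / 716287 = 0.00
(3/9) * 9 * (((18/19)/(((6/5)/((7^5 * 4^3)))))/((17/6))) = 290424960/323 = 899148.48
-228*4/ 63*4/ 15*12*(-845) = 822016/ 21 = 39143.62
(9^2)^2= 6561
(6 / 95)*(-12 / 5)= -72 / 475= -0.15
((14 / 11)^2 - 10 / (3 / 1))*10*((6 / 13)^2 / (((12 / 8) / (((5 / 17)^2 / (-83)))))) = 1244000 / 490510163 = 0.00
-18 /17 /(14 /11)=-99 /119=-0.83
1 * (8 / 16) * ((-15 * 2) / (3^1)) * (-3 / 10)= 1.50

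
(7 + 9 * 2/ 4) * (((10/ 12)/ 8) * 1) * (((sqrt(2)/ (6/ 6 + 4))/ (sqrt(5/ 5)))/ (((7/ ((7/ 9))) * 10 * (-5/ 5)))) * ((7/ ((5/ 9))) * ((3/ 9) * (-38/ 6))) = 3059 * sqrt(2)/ 43200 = 0.10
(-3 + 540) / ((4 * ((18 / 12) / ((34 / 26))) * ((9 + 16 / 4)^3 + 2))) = 3043 / 57174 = 0.05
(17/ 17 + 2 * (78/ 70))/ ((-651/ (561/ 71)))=-21131/ 539245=-0.04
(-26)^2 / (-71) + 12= 176 / 71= 2.48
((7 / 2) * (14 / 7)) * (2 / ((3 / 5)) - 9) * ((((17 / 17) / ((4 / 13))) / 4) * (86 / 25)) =-66521 / 600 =-110.87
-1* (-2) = 2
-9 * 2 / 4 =-9 / 2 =-4.50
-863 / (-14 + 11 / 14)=12082 / 185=65.31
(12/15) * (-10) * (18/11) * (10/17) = -1440/187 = -7.70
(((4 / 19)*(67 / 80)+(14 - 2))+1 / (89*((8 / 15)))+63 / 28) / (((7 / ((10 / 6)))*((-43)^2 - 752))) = 139603 / 44520648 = 0.00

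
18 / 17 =1.06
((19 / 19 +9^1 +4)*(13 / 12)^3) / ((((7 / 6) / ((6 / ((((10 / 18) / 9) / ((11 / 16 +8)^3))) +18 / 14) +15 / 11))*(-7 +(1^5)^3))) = -36801731744531 / 227082240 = -162063.45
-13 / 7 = -1.86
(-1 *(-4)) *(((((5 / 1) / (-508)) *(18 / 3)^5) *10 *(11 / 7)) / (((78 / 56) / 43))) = -245203200 / 1651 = -148517.99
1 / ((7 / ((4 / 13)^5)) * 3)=1024 / 7797153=0.00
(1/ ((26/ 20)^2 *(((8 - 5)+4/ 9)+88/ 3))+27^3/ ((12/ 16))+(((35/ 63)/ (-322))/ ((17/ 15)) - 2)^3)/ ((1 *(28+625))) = 1158549190406246216953/ 28835669612738485224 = 40.18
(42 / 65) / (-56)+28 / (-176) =-122 / 715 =-0.17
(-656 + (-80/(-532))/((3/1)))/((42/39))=-1701206/2793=-609.10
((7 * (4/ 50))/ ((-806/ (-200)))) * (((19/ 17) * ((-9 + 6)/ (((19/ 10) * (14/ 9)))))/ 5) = -216/ 6851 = -0.03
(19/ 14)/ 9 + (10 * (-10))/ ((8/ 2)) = -3131/ 126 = -24.85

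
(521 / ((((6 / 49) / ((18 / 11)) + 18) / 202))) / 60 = 2578429 / 26570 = 97.04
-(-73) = 73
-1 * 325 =-325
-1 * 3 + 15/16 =-33/16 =-2.06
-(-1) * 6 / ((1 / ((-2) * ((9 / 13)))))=-108 / 13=-8.31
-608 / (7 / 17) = -10336 / 7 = -1476.57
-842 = -842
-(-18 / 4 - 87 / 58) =6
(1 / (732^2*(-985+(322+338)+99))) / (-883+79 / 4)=1 / 104536315368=0.00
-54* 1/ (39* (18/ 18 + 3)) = -9/ 26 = -0.35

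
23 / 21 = 1.10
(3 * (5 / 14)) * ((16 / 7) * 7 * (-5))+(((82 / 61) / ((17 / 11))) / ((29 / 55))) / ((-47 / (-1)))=-847711330 / 9894017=-85.68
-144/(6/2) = -48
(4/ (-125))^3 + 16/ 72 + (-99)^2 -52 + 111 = 173324218174/ 17578125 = 9860.22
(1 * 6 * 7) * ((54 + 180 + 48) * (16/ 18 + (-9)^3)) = -8623748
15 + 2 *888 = 1791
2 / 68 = 1 / 34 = 0.03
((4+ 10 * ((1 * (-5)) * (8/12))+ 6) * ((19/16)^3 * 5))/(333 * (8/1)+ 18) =-1200325/16478208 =-0.07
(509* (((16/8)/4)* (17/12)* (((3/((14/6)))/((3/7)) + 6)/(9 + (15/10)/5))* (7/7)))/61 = 43265/7564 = 5.72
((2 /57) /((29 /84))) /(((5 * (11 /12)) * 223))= 672 /6758015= 0.00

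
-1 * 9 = -9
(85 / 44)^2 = 7225 / 1936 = 3.73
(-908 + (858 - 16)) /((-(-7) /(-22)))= 207.43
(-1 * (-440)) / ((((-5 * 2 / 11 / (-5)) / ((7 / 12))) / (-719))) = -3044965 / 3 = -1014988.33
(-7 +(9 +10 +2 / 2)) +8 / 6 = 43 / 3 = 14.33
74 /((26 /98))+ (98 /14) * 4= 306.92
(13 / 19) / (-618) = -13 / 11742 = -0.00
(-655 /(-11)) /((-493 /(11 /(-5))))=131 /493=0.27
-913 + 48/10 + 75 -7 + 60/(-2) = -4351/5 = -870.20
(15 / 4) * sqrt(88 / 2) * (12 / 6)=15 * sqrt(11)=49.75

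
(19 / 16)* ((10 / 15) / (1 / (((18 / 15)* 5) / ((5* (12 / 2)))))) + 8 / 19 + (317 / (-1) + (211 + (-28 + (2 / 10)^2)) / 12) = -3433307 / 11400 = -301.17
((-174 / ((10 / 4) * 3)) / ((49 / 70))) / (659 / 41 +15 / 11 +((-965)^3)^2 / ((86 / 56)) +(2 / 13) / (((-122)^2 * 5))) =-2176386406480 / 34530233538511860307409379471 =-0.00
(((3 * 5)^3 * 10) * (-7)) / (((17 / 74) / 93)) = -1625872500 / 17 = -95639558.82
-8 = -8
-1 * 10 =-10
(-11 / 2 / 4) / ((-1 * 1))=11 / 8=1.38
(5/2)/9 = 5/18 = 0.28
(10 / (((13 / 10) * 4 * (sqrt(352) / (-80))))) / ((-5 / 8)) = 400 * sqrt(22) / 143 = 13.12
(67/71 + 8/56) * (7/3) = 180/71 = 2.54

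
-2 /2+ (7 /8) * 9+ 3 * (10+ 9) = 511 /8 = 63.88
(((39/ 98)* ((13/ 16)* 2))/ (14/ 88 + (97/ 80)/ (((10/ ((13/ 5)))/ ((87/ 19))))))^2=701759835562500/ 4309800785759329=0.16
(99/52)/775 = 99/40300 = 0.00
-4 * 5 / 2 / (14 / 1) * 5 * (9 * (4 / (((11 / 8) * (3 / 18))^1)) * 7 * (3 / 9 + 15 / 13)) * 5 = -4176000 / 143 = -29202.80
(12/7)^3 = 1728/343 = 5.04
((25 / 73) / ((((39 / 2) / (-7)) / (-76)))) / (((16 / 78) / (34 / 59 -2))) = -279300 / 4307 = -64.85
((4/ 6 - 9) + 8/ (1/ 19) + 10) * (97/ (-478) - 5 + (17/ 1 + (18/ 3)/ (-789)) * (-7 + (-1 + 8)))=-382169/ 478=-799.52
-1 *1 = -1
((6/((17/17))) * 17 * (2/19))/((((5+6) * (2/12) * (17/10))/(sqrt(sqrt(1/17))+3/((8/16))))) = 22.37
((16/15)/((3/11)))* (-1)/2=-88/45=-1.96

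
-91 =-91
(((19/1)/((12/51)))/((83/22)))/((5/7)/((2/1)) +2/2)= 15.77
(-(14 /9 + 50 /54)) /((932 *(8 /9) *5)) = -67 /111840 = -0.00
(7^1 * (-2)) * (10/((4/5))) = -175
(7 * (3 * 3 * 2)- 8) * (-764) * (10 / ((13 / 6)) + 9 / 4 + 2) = -799232.15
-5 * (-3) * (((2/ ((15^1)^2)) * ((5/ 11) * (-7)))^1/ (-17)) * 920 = 12880/ 561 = 22.96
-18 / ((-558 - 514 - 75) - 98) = 6 / 415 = 0.01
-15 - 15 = -30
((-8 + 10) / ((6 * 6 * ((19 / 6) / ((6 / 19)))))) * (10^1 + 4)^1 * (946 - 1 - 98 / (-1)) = 29204 / 361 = 80.90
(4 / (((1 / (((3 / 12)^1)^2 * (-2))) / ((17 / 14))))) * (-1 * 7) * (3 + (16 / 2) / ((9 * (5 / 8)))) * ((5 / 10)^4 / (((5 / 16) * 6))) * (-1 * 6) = -3383 / 900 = -3.76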